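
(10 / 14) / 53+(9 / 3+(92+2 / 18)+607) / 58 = 2346959 / 193662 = 12.12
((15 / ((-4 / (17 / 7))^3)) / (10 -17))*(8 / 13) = 0.30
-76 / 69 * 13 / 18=-494 / 621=-0.80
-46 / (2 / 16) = -368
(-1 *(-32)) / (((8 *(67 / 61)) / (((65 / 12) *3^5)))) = 321165 / 67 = 4793.51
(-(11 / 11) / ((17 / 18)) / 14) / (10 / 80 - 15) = 72 / 14161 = 0.01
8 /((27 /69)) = 184 /9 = 20.44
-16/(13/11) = -176/13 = -13.54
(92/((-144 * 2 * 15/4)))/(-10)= 23/2700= 0.01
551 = 551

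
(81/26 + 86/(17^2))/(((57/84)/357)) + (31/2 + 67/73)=1110850983/613054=1812.00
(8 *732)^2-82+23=34292677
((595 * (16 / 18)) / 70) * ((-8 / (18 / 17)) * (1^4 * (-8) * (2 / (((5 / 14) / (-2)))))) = -2071552 / 405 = -5114.94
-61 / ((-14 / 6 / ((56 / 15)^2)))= 27328 / 75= 364.37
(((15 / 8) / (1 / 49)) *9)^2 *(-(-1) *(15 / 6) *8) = 218791125 / 16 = 13674445.31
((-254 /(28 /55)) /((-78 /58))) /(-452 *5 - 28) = -18415 /113568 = -0.16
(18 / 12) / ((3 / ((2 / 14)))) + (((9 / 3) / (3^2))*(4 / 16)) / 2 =19 / 168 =0.11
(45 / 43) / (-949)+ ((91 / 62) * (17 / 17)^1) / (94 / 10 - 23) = -18756905 / 172042312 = -0.11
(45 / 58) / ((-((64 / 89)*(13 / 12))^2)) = -3208005 / 2509312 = -1.28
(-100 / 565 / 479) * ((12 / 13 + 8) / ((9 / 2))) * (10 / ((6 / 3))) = -23200 / 6332859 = -0.00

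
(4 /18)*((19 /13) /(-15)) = -38 /1755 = -0.02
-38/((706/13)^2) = -3211/249218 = -0.01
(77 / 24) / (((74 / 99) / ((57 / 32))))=144837 / 18944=7.65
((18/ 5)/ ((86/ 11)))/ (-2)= -0.23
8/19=0.42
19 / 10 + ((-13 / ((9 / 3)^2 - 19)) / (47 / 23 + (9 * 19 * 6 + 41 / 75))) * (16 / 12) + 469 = 321357437 / 682430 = 470.90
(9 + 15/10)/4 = 21/8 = 2.62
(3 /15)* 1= 1 /5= 0.20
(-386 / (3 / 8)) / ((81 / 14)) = -43232 / 243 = -177.91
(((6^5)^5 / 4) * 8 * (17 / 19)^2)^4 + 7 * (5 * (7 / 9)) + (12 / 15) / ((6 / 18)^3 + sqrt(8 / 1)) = 5832 * sqrt(2) / 29155 + 19133391027764190611266168378734130844220206017519104864094858413734237172354720250894956620243 / 4456402024143195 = 4293461614124199216419630000000000000000000000000000000000000000000000000000000.00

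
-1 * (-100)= 100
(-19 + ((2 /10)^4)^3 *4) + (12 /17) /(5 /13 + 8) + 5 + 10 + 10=6.08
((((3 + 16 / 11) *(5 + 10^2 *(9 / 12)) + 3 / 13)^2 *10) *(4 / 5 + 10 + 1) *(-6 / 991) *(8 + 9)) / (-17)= 1841002522692 / 20264959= 90846.59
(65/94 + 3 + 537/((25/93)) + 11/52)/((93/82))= 5014065439/2841150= 1764.80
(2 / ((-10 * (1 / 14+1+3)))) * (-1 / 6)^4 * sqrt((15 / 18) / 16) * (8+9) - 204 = -204 - 119 * sqrt(30) / 4432320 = -204.00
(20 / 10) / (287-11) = 1 / 138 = 0.01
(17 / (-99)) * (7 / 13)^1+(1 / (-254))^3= -1950061903 / 21090151368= -0.09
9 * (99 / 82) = 891 / 82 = 10.87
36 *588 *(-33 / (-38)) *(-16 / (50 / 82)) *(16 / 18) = -203664384 / 475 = -428767.12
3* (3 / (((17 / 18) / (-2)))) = -324 / 17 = -19.06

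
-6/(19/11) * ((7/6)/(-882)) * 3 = 11/798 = 0.01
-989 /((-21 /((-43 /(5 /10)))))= -85054 /21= -4050.19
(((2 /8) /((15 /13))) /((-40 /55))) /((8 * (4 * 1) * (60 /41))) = -5863 /921600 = -0.01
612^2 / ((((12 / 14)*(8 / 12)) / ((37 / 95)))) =24251724 / 95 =255281.31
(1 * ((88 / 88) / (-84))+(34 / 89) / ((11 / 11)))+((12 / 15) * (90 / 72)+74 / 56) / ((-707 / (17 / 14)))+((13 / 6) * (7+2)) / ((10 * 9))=215627557 / 369987240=0.58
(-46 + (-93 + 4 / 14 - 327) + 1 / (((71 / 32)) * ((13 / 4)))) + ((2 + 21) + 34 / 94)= -134285770 / 303667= -442.21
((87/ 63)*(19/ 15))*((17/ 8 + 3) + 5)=4959/ 280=17.71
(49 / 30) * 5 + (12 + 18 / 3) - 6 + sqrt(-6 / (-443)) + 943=sqrt(2658) / 443 + 5779 / 6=963.28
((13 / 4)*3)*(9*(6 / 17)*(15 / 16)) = 15795 / 544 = 29.03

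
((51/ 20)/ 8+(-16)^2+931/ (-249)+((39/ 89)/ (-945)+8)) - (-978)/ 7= 29806246943/ 74460960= 400.29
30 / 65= 6 / 13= 0.46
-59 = -59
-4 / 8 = -1 / 2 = -0.50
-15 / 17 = -0.88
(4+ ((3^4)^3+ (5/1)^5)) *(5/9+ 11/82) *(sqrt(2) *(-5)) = -2607059.87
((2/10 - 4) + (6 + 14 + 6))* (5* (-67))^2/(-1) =-2491395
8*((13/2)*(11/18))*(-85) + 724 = -17794/9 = -1977.11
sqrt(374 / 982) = sqrt(91817) / 491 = 0.62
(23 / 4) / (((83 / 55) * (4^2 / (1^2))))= 1265 / 5312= 0.24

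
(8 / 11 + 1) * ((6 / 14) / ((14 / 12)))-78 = -41700 / 539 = -77.37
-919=-919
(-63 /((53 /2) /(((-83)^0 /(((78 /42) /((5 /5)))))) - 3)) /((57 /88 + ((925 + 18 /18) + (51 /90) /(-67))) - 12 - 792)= -78004080 /7017502399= -0.01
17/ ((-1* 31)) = -17/ 31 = -0.55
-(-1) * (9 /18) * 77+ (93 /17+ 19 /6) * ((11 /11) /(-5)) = 9377 /255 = 36.77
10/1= 10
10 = 10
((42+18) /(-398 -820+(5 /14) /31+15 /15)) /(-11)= 0.00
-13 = -13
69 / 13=5.31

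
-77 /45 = -1.71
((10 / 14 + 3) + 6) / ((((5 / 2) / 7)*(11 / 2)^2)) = 544 / 605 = 0.90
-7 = -7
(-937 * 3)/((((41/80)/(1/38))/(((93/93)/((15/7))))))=-52472/779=-67.36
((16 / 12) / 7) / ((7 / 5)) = 20 / 147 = 0.14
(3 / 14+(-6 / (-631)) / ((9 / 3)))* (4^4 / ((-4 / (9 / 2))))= -276624 / 4417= -62.63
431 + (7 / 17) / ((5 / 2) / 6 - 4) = 314977 / 731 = 430.89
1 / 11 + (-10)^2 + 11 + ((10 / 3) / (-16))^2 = 704147 / 6336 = 111.13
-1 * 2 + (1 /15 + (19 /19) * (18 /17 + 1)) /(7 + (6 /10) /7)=-10751 /6324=-1.70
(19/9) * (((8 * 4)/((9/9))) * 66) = 13376/3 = 4458.67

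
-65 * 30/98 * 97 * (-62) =5863650/49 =119666.33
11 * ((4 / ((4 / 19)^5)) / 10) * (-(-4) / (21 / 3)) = 27237089 / 4480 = 6079.71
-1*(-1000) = 1000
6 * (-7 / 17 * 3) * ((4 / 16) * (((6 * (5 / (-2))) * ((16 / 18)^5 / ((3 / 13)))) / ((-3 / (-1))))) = 7454720 / 334611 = 22.28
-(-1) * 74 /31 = 74 /31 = 2.39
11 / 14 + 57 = 809 / 14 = 57.79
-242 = -242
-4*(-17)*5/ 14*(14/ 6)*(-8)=-1360/ 3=-453.33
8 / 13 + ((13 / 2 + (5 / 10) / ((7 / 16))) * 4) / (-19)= -1718 / 1729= -0.99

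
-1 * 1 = -1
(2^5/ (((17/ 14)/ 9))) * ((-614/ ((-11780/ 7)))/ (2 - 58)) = -77364/ 50065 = -1.55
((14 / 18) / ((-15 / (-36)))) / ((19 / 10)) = 56 / 57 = 0.98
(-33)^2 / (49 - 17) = 1089 / 32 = 34.03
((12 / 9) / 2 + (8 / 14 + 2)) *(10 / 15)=136 / 63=2.16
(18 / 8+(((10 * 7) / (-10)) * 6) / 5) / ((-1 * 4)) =1.54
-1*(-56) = 56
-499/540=-0.92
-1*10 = -10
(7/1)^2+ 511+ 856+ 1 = 1417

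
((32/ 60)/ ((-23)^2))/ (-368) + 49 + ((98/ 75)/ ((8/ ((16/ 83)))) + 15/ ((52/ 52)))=3233144883/ 50493050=64.03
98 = 98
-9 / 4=-2.25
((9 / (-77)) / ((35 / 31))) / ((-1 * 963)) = 31 / 288365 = 0.00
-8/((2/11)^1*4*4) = -11/4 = -2.75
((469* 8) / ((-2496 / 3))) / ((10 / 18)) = -4221 / 520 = -8.12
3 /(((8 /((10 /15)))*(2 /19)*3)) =19 /24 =0.79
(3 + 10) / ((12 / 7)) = 91 / 12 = 7.58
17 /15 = 1.13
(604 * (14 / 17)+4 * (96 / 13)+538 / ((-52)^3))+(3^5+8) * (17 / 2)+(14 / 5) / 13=15899689119 / 5975840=2660.66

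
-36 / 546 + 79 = 78.93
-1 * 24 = -24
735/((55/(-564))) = -7537.09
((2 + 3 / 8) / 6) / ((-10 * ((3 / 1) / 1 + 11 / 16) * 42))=-19 / 74340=-0.00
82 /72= 1.14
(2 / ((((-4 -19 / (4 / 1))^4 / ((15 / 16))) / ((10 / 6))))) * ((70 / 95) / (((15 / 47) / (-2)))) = -6016 / 2443875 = -0.00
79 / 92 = 0.86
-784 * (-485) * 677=257422480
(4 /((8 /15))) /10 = 0.75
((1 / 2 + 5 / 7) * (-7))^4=83521 / 16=5220.06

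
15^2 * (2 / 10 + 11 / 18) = 365 / 2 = 182.50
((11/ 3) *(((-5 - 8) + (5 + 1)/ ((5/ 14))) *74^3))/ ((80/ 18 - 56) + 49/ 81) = -2286679032/ 20635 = -110815.56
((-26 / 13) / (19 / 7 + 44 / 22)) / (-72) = 7 / 1188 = 0.01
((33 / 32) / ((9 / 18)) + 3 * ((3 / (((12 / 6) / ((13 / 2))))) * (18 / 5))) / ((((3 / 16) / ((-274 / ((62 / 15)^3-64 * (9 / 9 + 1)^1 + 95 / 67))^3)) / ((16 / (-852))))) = -181588151776215380962500000 / 143908310721945868520129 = -1261.83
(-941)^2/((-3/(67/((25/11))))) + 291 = -652577672/75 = -8701035.63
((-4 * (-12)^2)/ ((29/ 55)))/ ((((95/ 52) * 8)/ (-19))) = 41184/ 29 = 1420.14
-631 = -631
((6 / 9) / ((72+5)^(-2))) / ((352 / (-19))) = -10241 / 48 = -213.35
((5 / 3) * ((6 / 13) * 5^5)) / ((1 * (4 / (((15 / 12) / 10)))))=15625 / 208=75.12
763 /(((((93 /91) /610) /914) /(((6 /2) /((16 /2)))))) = 9677918705 /62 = 156095462.98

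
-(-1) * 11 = 11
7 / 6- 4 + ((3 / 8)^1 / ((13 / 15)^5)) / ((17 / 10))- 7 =-710641883 / 75743772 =-9.38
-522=-522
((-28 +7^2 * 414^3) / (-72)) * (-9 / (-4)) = -108654350.88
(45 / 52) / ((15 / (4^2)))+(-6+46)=532 / 13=40.92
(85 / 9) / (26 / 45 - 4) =-425 / 154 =-2.76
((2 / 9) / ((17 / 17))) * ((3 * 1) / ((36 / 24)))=4 / 9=0.44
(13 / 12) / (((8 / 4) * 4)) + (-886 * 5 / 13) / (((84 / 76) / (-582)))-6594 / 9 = 520394229 / 2912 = 178706.81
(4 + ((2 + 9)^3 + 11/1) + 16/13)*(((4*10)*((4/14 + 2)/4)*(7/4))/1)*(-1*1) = -700560/13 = -53889.23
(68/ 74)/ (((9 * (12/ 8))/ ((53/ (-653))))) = -3604/ 652347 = -0.01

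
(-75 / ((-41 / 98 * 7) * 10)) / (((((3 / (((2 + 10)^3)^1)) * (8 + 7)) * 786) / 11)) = 1.38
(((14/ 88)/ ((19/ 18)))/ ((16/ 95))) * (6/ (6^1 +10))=945/ 2816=0.34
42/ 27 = 14/ 9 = 1.56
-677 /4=-169.25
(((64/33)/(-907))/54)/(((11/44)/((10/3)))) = -1280/2424411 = -0.00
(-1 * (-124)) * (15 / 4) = 465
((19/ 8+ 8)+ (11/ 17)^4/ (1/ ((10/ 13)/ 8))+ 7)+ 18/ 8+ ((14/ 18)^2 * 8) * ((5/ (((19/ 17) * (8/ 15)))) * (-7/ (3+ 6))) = -478509308893/ 40104111528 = -11.93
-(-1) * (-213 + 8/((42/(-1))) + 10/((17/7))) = -74639/357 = -209.07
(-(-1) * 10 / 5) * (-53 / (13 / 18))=-1908 / 13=-146.77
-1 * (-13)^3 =2197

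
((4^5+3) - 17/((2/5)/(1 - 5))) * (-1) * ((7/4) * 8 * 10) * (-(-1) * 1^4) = -167580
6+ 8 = 14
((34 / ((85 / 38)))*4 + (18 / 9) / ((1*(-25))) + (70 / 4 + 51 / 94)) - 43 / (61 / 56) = 2815906 / 71675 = 39.29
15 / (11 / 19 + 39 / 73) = 20805 / 1544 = 13.47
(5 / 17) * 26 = 130 / 17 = 7.65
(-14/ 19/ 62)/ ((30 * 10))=-7/ 176700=-0.00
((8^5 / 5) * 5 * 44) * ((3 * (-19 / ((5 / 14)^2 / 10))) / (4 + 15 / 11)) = -354369404928 / 295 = -1201252220.09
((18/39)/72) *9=0.06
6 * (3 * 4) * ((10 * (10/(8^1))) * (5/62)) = 2250/31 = 72.58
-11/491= -0.02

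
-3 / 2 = -1.50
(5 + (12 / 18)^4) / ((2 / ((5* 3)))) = 2105 / 54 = 38.98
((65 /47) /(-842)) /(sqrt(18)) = -65 * sqrt(2) /237444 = -0.00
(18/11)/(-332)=-9/1826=-0.00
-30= -30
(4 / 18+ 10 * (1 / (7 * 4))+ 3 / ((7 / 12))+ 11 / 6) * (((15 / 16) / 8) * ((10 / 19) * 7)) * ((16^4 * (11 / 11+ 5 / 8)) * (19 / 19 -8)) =-138611200 / 57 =-2431775.44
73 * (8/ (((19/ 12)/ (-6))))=-42048/ 19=-2213.05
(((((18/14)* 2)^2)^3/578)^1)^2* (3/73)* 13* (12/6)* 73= 22558211937810432/1156038148314721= 19.51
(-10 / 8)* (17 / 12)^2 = -1445 / 576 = -2.51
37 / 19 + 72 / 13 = 1849 / 247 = 7.49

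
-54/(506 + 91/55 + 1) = -1485/13988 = -0.11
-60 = -60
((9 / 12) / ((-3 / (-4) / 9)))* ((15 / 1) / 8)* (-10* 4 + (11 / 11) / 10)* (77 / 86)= -829521 / 1376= -602.85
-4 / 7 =-0.57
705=705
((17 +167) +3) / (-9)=-20.78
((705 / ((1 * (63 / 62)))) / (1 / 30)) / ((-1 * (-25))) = 5828 / 7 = 832.57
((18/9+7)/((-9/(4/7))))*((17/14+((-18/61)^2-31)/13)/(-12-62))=-788037/87700249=-0.01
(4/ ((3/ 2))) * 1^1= 8/ 3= 2.67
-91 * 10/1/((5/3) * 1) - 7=-553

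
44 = 44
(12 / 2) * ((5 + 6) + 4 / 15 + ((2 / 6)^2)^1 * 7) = 1084 / 15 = 72.27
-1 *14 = -14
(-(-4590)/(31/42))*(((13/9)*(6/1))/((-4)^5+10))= -21420/403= -53.15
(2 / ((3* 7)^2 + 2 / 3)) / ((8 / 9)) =27 / 5300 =0.01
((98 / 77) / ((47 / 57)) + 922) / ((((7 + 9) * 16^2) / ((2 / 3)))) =14921 / 99264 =0.15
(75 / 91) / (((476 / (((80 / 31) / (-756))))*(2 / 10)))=-625 / 21149037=-0.00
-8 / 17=-0.47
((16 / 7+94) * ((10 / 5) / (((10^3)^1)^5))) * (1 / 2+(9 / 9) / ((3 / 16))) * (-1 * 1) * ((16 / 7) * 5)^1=-337 / 26250000000000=-0.00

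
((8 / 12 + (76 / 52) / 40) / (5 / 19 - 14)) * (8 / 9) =-20843 / 458055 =-0.05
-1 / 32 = -0.03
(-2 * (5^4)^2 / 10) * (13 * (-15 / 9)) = 5078125 / 3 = 1692708.33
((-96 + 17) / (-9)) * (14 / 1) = 1106 / 9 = 122.89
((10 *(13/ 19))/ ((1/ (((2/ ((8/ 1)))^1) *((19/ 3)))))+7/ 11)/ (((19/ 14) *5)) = 5299/ 3135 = 1.69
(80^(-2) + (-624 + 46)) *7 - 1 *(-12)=-25817593 / 6400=-4034.00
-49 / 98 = -0.50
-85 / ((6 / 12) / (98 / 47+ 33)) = -280330 / 47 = -5964.47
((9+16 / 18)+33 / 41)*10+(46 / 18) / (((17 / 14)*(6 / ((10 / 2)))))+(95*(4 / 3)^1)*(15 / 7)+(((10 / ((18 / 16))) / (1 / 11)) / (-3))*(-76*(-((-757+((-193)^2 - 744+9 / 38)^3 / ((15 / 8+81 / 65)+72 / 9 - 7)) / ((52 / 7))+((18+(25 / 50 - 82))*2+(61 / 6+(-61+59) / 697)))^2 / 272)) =-620817855618203915434691312934022828024952118422995 / 26997145219913801576268807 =-22995685305284515829286090.00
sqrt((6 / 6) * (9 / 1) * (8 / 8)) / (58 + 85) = 3 / 143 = 0.02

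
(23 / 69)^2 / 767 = 1 / 6903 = 0.00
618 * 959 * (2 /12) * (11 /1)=1086547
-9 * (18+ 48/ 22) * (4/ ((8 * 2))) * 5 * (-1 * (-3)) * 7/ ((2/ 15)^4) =-5310309375/ 352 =-15086106.18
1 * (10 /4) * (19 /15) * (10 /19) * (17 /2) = 85 /6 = 14.17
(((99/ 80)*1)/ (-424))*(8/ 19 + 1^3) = -2673/ 644480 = -0.00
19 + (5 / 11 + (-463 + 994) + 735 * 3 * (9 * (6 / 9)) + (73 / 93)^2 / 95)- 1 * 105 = 123601620269 / 9038205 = 13675.46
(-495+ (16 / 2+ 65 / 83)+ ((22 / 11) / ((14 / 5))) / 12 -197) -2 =-4776917 / 6972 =-685.16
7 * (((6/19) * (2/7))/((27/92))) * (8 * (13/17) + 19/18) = 403880/26163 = 15.44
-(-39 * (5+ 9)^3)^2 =-11452424256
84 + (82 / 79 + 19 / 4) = 28373 / 316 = 89.79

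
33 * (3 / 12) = 33 / 4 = 8.25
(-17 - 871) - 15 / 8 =-7119 / 8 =-889.88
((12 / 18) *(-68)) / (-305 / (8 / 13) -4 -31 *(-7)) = 64 / 399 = 0.16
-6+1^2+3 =-2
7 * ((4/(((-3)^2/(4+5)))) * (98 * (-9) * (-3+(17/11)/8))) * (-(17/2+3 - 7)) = -6862401/22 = -311927.32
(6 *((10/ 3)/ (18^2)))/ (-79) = -5/ 6399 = -0.00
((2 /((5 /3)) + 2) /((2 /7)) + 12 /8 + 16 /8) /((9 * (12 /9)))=49 /40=1.22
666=666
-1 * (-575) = 575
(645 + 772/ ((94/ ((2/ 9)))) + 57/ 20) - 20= 629.68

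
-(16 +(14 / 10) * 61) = -507 / 5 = -101.40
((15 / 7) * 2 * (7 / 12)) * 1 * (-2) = -5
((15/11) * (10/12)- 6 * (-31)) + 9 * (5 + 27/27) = 5305/22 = 241.14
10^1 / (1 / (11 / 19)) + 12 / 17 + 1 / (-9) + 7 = 38908 / 2907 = 13.38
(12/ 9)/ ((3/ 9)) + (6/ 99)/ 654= 4.00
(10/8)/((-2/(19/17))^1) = -95/136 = -0.70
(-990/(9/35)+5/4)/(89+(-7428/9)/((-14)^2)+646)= -2263065/429704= -5.27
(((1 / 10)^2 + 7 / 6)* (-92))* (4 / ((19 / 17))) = -552092 / 1425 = -387.43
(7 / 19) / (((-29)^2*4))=7 / 63916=0.00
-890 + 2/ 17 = -15128/ 17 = -889.88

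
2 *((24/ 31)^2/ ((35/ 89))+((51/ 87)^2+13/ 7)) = 30104744/ 4041005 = 7.45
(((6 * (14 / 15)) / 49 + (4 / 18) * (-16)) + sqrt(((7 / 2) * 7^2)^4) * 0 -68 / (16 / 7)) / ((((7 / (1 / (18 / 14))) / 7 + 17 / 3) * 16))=-41821 / 140160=-0.30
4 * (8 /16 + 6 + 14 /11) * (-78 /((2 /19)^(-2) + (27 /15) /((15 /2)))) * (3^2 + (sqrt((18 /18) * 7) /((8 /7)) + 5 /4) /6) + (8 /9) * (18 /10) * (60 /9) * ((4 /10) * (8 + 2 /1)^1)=-60951458 /298617 - 389025 * sqrt(7) /99539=-214.45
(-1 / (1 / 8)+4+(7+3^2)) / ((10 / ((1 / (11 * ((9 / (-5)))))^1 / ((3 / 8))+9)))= 10.64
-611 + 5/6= -3661/6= -610.17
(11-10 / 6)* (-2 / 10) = -28 / 15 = -1.87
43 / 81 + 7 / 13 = 1126 / 1053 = 1.07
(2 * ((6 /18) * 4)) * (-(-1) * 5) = 40 /3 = 13.33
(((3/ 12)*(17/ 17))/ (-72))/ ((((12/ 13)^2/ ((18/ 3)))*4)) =-169/ 27648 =-0.01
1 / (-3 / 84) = -28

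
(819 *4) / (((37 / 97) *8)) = 1073.55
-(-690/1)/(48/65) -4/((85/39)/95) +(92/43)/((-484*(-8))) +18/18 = 67313211/88451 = 761.02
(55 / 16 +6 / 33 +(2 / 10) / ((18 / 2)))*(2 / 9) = 28841 / 35640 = 0.81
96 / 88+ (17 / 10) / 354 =42667 / 38940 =1.10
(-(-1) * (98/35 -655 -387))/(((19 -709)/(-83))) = -71878/575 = -125.01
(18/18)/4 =1/4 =0.25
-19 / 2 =-9.50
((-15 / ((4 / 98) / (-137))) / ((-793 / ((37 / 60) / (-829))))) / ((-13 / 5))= -1241905 / 68369288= -0.02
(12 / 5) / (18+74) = 3 / 115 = 0.03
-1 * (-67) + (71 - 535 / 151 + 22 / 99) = 183029 / 1359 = 134.68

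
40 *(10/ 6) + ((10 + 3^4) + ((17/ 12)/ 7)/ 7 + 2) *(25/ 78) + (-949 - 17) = -39879499/ 45864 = -869.52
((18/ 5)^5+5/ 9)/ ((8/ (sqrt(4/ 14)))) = 17021737 * sqrt(14)/ 1575000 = 40.44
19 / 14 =1.36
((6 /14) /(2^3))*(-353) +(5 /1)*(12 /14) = -117 /8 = -14.62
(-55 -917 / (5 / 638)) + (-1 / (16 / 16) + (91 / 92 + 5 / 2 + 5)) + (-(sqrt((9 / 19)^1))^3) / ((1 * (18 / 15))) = -53846087 / 460 -45 * sqrt(19) / 722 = -117056.98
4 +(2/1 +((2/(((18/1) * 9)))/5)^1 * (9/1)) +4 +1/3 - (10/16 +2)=2783/360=7.73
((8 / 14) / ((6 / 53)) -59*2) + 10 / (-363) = -112.98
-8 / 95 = -0.08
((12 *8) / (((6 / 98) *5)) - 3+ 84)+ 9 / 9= 1978 / 5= 395.60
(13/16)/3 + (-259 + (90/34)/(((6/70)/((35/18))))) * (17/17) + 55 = -39081/272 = -143.68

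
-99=-99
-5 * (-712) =3560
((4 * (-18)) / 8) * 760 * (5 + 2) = -47880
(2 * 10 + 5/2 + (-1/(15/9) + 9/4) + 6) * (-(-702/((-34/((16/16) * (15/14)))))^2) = -3343059135/226576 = -14754.69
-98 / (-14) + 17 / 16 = 129 / 16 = 8.06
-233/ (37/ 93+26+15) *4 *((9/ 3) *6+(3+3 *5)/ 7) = -6240672/ 13475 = -463.13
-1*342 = -342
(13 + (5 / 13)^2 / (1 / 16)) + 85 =16962 / 169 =100.37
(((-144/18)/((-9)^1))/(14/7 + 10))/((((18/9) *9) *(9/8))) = 8/2187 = 0.00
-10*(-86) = 860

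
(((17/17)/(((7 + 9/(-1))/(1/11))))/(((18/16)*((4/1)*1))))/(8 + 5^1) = -1/1287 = -0.00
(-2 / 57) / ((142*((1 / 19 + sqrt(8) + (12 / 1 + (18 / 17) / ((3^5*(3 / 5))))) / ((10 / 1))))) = -1448250570 / 6679590751367 + 240176340*sqrt(2) / 6679590751367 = -0.00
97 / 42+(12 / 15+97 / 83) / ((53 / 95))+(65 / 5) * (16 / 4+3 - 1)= 15489793 / 184758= 83.84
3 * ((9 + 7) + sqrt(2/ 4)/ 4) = 3 * sqrt(2)/ 8 + 48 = 48.53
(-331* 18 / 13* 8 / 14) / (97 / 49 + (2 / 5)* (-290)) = 166824 / 72631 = 2.30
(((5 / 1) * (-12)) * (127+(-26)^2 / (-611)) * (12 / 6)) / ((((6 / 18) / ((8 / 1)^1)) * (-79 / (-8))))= -136327680 / 3713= -36716.32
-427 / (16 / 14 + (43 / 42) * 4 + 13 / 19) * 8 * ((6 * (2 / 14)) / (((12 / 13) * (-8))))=316407 / 4726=66.95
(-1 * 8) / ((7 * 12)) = -2 / 21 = -0.10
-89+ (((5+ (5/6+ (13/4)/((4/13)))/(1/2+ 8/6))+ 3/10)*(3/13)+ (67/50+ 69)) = -457671/28600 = -16.00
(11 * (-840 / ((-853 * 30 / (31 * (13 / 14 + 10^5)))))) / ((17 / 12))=11457706392 / 14501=790132.16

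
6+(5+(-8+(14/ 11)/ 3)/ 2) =238/ 33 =7.21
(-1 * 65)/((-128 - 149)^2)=-65/76729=-0.00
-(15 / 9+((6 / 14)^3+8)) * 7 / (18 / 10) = -50140 / 1323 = -37.90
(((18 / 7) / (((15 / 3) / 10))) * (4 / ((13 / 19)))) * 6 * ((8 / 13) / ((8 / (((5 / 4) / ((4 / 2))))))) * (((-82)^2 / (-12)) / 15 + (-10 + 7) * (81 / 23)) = -11308344 / 27209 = -415.61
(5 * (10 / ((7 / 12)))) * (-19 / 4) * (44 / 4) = -31350 / 7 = -4478.57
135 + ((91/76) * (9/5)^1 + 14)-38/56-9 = 94082/665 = 141.48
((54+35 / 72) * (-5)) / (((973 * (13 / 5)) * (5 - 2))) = -98075 / 2732184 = -0.04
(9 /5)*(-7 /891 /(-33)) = 7 /16335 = 0.00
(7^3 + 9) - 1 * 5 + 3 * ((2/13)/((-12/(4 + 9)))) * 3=345.50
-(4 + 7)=-11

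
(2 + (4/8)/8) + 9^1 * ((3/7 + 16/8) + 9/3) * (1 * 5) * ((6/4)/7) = 42657/784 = 54.41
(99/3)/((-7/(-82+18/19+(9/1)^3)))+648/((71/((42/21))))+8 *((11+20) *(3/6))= -27501373/9443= -2912.36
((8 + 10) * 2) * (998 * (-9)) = -323352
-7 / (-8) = 7 / 8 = 0.88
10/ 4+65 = 135/ 2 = 67.50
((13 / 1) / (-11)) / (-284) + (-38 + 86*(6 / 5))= 1018489 / 15620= 65.20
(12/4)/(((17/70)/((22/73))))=4620/1241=3.72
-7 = -7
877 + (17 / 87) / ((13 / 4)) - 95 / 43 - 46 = 40309502 / 48633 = 828.85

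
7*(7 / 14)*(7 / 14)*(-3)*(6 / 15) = -21 / 10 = -2.10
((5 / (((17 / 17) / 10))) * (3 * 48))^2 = 51840000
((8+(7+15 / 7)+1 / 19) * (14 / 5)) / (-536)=-2287 / 25460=-0.09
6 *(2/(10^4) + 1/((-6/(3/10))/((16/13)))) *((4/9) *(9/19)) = -11961/154375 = -0.08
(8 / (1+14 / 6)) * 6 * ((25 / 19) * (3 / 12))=4.74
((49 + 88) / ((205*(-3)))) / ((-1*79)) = 0.00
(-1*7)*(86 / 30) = -301 / 15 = -20.07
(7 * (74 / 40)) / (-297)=-259 / 5940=-0.04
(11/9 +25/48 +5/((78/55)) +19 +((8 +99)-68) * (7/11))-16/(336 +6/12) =679607437/13858416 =49.04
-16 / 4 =-4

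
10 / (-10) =-1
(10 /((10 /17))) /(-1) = -17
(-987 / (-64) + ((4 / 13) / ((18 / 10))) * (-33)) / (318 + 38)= 24413 / 888576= 0.03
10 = 10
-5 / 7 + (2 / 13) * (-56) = -849 / 91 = -9.33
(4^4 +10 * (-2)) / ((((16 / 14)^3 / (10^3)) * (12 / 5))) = 12648125 / 192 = 65875.65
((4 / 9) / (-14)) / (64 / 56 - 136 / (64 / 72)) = 2 / 9567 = 0.00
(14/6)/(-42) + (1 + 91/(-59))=-635/1062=-0.60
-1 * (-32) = 32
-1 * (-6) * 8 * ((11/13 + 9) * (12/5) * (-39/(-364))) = 55296/455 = 121.53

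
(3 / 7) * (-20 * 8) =-480 / 7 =-68.57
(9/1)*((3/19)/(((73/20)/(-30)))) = -11.68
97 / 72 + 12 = 961 / 72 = 13.35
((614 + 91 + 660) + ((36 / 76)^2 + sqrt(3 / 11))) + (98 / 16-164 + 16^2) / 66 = sqrt(33) / 11 + 260506073 / 190608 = 1367.23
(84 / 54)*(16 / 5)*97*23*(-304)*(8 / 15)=-1215377408 / 675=-1800559.12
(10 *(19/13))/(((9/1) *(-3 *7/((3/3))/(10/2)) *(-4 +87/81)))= 950/7189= 0.13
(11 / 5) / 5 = 11 / 25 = 0.44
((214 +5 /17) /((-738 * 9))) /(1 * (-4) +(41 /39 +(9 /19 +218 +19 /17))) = -899821 /6042110058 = -0.00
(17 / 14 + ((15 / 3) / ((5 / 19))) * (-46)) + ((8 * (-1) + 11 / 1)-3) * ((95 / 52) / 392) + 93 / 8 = -48225 / 56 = -861.16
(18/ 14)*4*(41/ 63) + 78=3986/ 49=81.35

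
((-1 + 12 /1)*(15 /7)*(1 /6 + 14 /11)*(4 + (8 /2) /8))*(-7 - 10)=-72675 /28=-2595.54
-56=-56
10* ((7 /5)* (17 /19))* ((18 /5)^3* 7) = 9716112 /2375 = 4090.99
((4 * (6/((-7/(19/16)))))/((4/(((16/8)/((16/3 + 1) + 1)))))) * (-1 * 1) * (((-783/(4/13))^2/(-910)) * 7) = -1362896847/98560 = -13828.09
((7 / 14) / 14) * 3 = 3 / 28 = 0.11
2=2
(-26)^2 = 676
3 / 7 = 0.43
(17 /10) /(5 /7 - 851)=-119 /59520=-0.00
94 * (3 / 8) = 35.25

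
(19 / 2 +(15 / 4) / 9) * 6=119 / 2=59.50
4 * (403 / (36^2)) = 403 / 324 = 1.24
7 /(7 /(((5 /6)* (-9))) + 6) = 105 /76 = 1.38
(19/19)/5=1/5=0.20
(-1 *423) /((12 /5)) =-705 /4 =-176.25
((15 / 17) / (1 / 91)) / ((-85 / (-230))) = 62790 / 289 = 217.27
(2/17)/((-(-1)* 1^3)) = 2/17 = 0.12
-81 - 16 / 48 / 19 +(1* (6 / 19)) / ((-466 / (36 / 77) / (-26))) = -82843114 / 1022637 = -81.01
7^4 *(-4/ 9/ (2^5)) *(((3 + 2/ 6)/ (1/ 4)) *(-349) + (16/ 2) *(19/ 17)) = 71088808/ 459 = 154877.58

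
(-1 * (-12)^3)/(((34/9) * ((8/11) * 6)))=1782/17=104.82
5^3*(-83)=-10375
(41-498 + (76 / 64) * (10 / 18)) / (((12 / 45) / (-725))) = 238209625 / 192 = 1240675.13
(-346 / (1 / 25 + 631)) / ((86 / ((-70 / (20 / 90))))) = 1362375 / 678368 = 2.01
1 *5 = 5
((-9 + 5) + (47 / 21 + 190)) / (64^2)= 3953 / 86016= 0.05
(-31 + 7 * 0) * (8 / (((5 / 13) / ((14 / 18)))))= -501.51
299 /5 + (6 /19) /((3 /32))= 6001 /95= 63.17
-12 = -12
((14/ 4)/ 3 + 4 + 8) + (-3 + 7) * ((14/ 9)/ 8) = 251/ 18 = 13.94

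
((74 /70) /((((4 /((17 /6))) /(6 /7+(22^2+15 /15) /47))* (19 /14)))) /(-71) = -2312833 /26629260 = -0.09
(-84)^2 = 7056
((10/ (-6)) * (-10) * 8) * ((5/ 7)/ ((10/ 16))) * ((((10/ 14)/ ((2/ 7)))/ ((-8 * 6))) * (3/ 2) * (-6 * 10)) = 5000/ 7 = 714.29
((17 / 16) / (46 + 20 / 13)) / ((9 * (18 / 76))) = 4199 / 400464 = 0.01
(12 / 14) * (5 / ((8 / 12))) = 45 / 7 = 6.43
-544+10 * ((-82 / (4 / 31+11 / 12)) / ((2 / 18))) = -7601.48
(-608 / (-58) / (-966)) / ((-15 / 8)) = 1216 / 210105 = 0.01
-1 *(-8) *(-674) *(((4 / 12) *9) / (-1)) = 16176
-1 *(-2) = 2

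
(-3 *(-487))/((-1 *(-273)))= 487/91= 5.35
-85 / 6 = -14.17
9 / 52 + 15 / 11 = 879 / 572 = 1.54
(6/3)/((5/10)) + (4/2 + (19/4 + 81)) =367/4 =91.75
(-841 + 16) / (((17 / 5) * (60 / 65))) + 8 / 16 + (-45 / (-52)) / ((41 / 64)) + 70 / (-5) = -9967709 / 36244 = -275.02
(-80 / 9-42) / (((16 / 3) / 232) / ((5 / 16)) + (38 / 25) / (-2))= 74.13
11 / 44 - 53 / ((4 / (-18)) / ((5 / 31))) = 4801 / 124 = 38.72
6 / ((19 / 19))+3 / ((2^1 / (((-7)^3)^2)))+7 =352973 / 2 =176486.50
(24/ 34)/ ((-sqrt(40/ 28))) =-6* sqrt(70)/ 85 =-0.59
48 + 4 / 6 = 146 / 3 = 48.67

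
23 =23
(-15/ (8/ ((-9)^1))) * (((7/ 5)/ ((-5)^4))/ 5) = 189/ 25000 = 0.01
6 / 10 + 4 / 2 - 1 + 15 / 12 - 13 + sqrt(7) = -203 / 20 + sqrt(7) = -7.50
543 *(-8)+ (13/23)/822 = -4344.00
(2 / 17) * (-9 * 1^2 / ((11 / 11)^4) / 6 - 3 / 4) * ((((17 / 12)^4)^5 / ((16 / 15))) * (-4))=1195362178425756624235765 / 1135928886651103739904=1052.32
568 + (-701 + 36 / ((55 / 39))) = -5911 / 55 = -107.47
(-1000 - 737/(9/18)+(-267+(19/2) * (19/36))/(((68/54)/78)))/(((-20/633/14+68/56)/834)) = -4699573522245/365194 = -12868704.09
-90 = -90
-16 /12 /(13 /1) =-0.10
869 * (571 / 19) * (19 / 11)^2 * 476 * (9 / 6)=611948694 / 11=55631699.45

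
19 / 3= 6.33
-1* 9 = -9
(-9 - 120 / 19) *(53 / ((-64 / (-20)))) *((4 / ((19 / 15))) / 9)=-128525 / 1444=-89.01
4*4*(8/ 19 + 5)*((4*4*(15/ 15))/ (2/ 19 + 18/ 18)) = 26368/ 21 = 1255.62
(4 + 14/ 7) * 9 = 54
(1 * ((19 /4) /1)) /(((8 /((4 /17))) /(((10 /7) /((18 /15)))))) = 475 /2856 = 0.17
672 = 672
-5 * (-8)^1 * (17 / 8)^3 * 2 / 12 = 24565 / 384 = 63.97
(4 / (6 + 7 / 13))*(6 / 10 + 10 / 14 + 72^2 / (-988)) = -135992 / 56525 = -2.41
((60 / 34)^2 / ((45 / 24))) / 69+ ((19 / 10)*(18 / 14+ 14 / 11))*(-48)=-597051704 / 2559095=-233.31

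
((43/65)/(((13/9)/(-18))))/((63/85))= -13158/1183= -11.12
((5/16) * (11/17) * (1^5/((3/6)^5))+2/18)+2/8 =4181/612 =6.83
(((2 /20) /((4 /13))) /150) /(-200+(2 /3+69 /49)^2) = -93639 /8457550000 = -0.00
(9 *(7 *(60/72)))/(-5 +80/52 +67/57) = -11115/484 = -22.96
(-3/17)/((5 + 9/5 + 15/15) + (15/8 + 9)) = -40/4233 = -0.01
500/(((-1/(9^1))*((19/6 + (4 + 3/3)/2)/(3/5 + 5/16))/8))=-98550/17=-5797.06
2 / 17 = 0.12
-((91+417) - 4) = -504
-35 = -35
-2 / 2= -1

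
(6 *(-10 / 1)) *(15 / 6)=-150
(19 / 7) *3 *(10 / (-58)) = -285 / 203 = -1.40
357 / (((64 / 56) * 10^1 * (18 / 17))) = 14161 / 480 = 29.50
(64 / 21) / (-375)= -64 / 7875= -0.01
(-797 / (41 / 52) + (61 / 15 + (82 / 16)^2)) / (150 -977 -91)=38592361 / 36132480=1.07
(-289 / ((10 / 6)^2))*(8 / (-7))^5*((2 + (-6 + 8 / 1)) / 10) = 170459136 / 2100875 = 81.14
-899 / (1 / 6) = -5394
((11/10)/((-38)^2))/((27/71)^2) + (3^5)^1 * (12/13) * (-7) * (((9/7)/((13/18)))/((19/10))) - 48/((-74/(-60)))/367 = -35541945147637999/24157345712760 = -1471.27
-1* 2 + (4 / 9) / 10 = -88 / 45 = -1.96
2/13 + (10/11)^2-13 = -18907/1573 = -12.02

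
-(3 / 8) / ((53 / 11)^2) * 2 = -363 / 11236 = -0.03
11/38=0.29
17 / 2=8.50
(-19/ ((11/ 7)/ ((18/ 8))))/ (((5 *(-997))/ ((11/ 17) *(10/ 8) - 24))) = -1887669/ 14915120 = -0.13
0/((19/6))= 0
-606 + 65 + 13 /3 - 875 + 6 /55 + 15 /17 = -3956944 /2805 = -1410.68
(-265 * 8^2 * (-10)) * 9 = 1526400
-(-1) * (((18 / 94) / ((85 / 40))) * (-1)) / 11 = -72 / 8789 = -0.01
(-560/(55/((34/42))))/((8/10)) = -340/33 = -10.30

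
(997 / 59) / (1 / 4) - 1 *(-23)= 5345 / 59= 90.59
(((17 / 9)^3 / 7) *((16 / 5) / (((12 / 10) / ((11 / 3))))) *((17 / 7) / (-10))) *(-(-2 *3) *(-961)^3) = 6523017154790488 / 535815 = 12174009975.07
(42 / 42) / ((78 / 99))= 33 / 26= 1.27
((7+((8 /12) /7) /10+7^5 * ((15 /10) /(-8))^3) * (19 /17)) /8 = -848030591 /58490880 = -14.50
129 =129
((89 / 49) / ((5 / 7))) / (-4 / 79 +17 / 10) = 14062 / 9121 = 1.54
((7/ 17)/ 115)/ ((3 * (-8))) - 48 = -2252167/ 46920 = -48.00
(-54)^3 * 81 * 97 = -1237194648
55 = 55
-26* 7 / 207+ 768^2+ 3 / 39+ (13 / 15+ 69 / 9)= 7936185941 / 13455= 589831.73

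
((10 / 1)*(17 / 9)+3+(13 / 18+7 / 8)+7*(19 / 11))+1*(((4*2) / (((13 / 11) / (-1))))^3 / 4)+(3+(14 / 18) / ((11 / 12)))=-66330131 / 1740024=-38.12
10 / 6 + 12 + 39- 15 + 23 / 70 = 7979 / 210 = 38.00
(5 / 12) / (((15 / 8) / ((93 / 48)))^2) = 961 / 2160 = 0.44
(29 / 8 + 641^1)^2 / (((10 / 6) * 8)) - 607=78230027 / 2560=30558.60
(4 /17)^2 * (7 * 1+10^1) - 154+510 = 356.94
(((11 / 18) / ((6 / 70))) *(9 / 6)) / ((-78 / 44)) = -4235 / 702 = -6.03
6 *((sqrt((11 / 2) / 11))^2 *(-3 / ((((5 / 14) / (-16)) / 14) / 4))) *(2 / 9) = 25088 / 5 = 5017.60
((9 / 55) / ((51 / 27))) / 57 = 27 / 17765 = 0.00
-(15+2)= -17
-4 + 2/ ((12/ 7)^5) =-480857/ 124416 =-3.86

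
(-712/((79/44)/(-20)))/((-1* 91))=-626560/7189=-87.16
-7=-7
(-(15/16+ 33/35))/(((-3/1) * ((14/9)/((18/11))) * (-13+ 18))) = 28431/215600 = 0.13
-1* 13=-13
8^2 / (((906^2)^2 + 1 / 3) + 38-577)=6 / 63166100471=0.00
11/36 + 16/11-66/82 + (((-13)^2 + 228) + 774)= 19027865/16236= 1171.96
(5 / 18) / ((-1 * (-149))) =5 / 2682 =0.00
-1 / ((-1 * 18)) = 0.06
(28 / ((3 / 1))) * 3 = 28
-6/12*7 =-7/2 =-3.50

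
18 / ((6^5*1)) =1 / 432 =0.00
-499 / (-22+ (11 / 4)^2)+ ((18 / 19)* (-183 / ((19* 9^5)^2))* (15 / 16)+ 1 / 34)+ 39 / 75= 35.11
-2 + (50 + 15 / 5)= 51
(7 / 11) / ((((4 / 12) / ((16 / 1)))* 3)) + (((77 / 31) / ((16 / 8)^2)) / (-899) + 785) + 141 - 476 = 564290665 / 1226236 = 460.18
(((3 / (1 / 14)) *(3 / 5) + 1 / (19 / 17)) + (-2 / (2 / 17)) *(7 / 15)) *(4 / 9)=20704 / 2565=8.07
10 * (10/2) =50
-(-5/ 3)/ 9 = 5/ 27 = 0.19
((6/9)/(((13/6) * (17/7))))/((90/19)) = 0.03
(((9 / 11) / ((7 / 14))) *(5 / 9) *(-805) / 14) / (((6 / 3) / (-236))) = 67850 / 11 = 6168.18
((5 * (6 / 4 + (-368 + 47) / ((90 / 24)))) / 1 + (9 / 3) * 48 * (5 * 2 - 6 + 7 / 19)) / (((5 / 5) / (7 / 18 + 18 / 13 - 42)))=-74598025 / 8892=-8389.34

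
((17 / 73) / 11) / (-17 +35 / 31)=-527 / 395076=-0.00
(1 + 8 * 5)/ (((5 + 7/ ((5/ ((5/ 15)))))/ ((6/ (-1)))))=-45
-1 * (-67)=67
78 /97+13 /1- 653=-62002 /97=-639.20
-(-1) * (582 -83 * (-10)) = 1412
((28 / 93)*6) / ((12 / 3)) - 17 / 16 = -0.61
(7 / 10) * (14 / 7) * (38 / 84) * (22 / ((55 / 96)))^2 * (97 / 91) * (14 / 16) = 1415424 / 1625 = 871.03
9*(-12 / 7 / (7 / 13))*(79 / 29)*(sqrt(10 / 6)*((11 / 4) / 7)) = -101673*sqrt(15) / 9947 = -39.59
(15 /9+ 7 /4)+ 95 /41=2821 /492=5.73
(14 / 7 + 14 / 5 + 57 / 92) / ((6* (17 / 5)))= 831 / 3128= 0.27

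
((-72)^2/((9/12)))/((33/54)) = 124416/11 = 11310.55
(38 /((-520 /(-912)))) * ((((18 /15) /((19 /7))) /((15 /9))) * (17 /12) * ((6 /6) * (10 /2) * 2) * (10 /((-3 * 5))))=-54264 /325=-166.97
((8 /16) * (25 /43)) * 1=25 /86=0.29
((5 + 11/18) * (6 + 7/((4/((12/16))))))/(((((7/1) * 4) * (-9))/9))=-1313/896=-1.47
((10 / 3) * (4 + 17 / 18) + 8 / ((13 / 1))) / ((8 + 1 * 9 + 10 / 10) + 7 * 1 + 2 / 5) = 30005 / 44577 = 0.67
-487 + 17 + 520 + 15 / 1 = 65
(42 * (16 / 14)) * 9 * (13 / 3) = 1872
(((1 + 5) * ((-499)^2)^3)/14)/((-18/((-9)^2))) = -416837745101169027/14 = -29774124650083501.93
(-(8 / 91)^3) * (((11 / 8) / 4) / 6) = -88 / 2260713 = -0.00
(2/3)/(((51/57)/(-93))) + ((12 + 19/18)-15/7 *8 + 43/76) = -5926901/81396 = -72.82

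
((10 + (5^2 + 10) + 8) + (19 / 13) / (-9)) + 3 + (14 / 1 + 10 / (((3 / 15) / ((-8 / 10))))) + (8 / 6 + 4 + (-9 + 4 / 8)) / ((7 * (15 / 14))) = 1912 / 65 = 29.42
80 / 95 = 16 / 19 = 0.84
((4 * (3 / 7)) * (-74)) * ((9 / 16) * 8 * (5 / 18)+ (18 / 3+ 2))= -8214 / 7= -1173.43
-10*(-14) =140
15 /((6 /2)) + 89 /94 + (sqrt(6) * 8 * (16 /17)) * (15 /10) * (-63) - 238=-12096 * sqrt(6) /17 - 21813 /94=-1974.94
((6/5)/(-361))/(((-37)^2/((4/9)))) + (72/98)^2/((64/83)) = 49838429773/71195748540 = 0.70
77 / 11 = 7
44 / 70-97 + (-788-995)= -65778 / 35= -1879.37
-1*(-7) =7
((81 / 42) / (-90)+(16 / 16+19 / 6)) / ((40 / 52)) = 22633 / 4200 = 5.39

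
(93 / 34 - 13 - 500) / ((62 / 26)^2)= -89.73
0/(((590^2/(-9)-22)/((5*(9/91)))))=0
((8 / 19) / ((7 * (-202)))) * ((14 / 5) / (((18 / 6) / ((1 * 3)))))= -0.00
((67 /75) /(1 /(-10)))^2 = 17956 /225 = 79.80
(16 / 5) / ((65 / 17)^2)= 4624 / 21125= 0.22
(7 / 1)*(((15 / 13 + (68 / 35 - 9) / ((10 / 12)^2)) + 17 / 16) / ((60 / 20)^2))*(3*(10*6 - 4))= -10123127 / 9750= -1038.27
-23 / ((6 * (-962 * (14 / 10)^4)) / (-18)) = -43125 / 2309762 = -0.02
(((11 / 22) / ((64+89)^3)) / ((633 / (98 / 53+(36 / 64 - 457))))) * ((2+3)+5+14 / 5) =-256994 / 200263877955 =-0.00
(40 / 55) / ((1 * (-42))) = -4 / 231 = -0.02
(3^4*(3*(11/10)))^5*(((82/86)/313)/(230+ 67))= 18837453843150129/1345900000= 13996176.42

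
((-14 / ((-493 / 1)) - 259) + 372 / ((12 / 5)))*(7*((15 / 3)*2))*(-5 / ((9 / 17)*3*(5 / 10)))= 11960200 / 261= 45824.52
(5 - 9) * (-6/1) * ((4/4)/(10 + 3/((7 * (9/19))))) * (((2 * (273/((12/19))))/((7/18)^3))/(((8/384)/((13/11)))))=32359481856/17633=1835165.99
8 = 8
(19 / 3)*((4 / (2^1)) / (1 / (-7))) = -266 / 3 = -88.67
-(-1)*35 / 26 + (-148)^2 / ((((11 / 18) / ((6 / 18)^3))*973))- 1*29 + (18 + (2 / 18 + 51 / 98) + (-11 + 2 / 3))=-157707430 / 8765757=-17.99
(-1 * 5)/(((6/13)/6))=-65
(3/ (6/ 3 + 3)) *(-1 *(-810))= 486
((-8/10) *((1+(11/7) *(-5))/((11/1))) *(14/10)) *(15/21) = 192/385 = 0.50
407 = 407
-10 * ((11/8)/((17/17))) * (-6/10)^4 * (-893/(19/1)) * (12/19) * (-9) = -1130679/2375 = -476.08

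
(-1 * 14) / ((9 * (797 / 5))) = -70 / 7173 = -0.01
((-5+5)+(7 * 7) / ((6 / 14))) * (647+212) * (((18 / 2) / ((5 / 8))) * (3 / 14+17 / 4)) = 6313650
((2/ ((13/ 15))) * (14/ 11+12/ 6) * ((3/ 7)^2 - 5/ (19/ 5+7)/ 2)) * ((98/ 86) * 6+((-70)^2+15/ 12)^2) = -1900641084585/ 219128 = -8673656.88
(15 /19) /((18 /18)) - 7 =-118 /19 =-6.21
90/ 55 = 18/ 11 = 1.64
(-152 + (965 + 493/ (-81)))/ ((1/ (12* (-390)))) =-33987200/ 9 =-3776355.56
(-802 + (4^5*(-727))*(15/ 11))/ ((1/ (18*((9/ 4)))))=-452609451/ 11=-41146313.73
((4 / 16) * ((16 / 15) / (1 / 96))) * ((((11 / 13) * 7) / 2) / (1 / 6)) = 29568 / 65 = 454.89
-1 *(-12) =12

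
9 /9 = 1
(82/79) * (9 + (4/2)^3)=1394/79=17.65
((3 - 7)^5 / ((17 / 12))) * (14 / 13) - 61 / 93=-16012457 / 20553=-779.08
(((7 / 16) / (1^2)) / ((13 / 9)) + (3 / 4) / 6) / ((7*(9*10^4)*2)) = 89 / 262080000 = 0.00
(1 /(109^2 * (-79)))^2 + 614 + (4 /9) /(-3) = 14601165004343801 /23786138235627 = 613.85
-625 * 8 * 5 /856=-3125 /107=-29.21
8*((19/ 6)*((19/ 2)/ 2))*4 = 1444/ 3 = 481.33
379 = 379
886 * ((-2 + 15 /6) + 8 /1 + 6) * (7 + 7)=179858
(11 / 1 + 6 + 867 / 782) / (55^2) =833 / 139150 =0.01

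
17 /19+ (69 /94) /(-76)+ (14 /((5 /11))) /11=131631 /35720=3.69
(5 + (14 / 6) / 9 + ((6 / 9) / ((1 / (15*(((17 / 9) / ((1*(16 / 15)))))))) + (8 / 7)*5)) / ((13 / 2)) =43367 / 9828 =4.41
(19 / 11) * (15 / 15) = 19 / 11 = 1.73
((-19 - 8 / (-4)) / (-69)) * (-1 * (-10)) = 170 / 69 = 2.46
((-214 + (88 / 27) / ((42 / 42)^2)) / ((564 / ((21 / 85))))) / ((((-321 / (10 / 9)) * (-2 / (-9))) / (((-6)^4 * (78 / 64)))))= 776685 / 341972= 2.27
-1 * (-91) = 91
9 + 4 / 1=13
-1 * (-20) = 20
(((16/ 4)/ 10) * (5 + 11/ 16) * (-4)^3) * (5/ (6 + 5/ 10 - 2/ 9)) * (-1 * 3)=39312/ 113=347.89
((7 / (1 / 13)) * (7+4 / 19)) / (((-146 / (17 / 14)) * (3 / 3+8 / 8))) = -30277 / 11096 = -2.73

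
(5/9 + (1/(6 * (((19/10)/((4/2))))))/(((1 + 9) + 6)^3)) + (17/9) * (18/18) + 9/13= 14280899/4552704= 3.14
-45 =-45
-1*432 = -432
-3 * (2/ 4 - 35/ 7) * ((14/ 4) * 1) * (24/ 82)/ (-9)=-1.54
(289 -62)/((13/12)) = 2724/13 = 209.54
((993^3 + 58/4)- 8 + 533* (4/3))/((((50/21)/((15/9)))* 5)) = 8224837943/60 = 137080632.38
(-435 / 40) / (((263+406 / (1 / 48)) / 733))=-63771 / 158008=-0.40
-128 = -128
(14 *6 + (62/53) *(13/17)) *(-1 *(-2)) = 152980/901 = 169.79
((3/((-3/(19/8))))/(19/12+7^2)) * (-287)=13.48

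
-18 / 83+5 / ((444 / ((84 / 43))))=-25733 / 132053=-0.19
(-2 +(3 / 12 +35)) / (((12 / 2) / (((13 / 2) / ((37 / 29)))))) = 50141 / 1776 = 28.23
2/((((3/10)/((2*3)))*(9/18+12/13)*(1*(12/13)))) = 3380/111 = 30.45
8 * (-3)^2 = 72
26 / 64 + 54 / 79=2755 / 2528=1.09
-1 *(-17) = 17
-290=-290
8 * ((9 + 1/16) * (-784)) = -56840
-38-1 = -39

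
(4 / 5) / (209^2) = 4 / 218405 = 0.00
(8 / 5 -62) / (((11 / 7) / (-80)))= 33824 / 11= 3074.91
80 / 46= 40 / 23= 1.74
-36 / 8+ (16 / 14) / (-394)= -4.50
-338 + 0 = -338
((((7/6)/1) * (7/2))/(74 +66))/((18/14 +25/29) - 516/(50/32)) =-7105/79923264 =-0.00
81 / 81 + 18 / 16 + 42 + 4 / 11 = 3915 / 88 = 44.49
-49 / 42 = -7 / 6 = -1.17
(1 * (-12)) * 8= -96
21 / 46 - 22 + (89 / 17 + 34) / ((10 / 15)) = 14588 / 391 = 37.31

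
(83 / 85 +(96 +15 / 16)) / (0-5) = -133163 / 6800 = -19.58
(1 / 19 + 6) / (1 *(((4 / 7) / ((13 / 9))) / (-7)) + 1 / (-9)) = -659295 / 18259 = -36.11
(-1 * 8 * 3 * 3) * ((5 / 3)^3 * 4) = -4000 / 3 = -1333.33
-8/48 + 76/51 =1.32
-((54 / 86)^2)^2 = -531441 / 3418801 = -0.16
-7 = -7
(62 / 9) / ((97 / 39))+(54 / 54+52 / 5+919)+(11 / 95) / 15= 128988457 / 138225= 933.18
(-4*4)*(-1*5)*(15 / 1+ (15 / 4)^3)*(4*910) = 19724250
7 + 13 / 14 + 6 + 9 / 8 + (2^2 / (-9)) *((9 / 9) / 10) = 37823 / 2520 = 15.01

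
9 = 9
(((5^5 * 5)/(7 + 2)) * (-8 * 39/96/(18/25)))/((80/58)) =-29453125/5184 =-5681.54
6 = 6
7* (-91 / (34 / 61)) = -38857 / 34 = -1142.85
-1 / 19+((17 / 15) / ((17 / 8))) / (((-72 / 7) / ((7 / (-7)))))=-2 / 2565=-0.00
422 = 422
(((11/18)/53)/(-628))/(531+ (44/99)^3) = -891/25772666584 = -0.00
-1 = -1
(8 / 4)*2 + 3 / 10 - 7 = -2.70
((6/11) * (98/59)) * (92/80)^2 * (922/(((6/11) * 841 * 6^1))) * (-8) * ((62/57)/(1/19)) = -740874022/11164275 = -66.36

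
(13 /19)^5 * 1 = 371293 /2476099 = 0.15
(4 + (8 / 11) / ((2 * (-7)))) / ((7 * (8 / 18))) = 684 / 539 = 1.27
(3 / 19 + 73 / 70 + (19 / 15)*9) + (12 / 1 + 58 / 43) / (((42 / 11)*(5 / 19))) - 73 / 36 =4912031 / 205884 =23.86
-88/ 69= -1.28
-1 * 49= -49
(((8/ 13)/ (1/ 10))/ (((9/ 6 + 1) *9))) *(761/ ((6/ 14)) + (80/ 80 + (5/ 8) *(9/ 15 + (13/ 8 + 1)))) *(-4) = -683014/ 351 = -1945.91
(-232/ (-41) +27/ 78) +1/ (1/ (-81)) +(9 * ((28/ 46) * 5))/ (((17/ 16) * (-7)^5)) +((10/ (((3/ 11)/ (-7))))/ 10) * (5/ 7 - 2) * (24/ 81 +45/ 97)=-49.91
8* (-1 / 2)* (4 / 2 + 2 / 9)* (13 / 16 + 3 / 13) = -9.27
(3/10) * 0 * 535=0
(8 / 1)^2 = 64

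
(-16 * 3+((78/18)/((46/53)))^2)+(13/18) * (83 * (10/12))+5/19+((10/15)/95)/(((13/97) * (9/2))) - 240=-278108243/1306630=-212.84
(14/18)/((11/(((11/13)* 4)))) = 28/117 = 0.24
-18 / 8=-9 / 4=-2.25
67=67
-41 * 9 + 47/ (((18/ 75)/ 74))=42368/ 3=14122.67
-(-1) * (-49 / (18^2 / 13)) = -637 / 324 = -1.97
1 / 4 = 0.25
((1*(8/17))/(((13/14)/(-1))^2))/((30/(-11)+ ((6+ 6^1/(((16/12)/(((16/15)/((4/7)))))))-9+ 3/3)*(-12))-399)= -86240/75614487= -0.00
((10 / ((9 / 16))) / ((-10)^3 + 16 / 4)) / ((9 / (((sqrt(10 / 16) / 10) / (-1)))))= sqrt(10) / 20169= 0.00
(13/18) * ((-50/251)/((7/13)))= -4225/15813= -0.27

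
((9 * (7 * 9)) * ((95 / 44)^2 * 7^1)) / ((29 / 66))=107460675 / 2552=42108.41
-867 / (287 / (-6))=18.13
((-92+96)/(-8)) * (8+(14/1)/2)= -15/2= -7.50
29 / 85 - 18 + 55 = 3174 / 85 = 37.34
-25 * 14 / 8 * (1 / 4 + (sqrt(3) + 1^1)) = -175 * sqrt(3) / 4 - 875 / 16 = -130.46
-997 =-997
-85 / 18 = -4.72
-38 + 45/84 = -1049/28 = -37.46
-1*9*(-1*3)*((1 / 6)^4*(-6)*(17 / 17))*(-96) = 12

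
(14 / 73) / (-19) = -14 / 1387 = -0.01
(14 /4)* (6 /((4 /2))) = 21 /2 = 10.50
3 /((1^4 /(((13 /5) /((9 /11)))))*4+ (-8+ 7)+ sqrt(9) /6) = 858 /217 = 3.95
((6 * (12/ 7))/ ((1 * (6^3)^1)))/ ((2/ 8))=4/ 21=0.19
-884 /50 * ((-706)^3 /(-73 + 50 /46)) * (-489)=874667665603992 /20675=42305570283.14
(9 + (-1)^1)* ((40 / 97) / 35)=64 / 679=0.09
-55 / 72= -0.76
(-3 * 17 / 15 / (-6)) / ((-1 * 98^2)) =-17 / 288120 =-0.00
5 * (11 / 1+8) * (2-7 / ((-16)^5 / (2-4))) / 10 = 19.00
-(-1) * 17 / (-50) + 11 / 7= 431 / 350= 1.23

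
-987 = -987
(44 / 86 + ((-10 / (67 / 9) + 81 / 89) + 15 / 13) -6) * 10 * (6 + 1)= -1112457220 / 3333317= -333.74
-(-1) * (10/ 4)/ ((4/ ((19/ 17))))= 95/ 136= 0.70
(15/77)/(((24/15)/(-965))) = -72375/616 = -117.49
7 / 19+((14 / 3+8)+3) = 914 / 57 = 16.04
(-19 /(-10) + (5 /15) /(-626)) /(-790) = -4459 /1854525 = -0.00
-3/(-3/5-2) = 15/13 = 1.15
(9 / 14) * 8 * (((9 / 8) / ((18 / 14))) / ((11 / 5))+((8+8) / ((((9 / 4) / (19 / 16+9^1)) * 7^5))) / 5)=26528401 / 12941390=2.05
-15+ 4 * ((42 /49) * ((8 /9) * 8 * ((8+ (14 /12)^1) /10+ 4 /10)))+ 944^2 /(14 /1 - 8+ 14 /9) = 631684219 /5355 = 117961.57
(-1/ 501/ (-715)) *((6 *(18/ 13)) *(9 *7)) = 0.00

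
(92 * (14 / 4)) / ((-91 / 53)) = -2438 / 13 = -187.54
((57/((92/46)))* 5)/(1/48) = 6840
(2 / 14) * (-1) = -1 / 7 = -0.14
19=19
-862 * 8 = -6896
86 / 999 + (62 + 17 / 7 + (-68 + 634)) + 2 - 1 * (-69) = 701.51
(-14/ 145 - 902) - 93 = -144289/ 145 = -995.10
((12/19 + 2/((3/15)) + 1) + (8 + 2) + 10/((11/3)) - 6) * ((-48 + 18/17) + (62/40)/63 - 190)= -6490609087/1492260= -4349.52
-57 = -57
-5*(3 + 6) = -45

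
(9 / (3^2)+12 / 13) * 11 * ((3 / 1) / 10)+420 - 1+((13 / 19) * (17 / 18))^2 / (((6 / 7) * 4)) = 15526503043 / 36492768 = 425.47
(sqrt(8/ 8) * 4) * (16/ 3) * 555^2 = 6571200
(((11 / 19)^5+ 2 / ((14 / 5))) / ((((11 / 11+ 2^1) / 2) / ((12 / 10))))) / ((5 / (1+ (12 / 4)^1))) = 216125632 / 433317325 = 0.50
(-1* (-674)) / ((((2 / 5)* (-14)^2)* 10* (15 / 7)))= 337 / 840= 0.40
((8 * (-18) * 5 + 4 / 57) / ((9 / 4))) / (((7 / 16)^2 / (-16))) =672333824 / 25137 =26746.78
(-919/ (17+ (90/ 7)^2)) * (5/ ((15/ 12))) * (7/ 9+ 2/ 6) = -1801240/ 80397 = -22.40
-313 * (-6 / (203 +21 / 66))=13772 / 1491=9.24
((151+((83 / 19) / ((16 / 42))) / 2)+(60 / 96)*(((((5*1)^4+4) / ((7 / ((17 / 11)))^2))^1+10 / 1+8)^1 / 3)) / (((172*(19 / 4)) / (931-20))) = 822006923449 / 4417721616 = 186.07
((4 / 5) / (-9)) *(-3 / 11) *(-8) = -32 / 165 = -0.19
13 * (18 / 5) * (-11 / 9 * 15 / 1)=-858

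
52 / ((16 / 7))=91 / 4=22.75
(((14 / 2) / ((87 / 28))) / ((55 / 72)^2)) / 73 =338688 / 6403925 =0.05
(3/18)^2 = 1/36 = 0.03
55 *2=110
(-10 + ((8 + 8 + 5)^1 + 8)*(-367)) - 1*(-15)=-10638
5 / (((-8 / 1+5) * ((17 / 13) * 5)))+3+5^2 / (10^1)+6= 1147 / 102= 11.25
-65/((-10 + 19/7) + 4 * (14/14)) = 455/23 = 19.78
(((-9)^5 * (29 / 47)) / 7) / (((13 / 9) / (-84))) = 184941468 / 611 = 302686.53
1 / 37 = 0.03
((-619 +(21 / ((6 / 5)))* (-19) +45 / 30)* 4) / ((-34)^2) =-950 / 289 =-3.29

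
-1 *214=-214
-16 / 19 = -0.84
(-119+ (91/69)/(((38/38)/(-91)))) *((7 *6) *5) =-1154440/23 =-50193.04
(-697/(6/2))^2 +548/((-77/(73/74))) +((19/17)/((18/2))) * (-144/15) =53970.56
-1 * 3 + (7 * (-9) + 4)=-62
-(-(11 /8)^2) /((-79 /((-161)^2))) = -3136441 /5056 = -620.34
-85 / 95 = -0.89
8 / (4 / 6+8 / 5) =60 / 17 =3.53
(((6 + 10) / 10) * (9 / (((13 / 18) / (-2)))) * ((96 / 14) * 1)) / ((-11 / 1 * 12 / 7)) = 10368 / 715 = 14.50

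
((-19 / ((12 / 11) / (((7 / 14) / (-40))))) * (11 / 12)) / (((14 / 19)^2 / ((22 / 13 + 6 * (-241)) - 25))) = -5284221613 / 9784320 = -540.07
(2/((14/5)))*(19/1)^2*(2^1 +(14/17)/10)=63897/119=536.95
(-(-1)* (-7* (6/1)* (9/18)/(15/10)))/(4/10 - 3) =70/13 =5.38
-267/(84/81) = -7209/28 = -257.46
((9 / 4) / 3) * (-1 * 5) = -15 / 4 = -3.75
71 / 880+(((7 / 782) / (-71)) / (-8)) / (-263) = 32398798 / 401562865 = 0.08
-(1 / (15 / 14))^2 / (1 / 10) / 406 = -28 / 1305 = -0.02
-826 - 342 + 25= -1143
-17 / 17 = -1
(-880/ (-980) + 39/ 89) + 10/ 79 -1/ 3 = 1167310/ 1033557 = 1.13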